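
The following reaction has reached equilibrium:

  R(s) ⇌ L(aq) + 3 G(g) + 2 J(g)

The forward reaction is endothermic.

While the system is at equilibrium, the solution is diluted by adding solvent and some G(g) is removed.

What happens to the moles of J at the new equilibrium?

Dilution lowers every aqueous concentration by the same factor. Δn_aq = 1 − 0 = +1, so the system shifts toward the side with more dissolved moles — to the right.
Removing G (g), a product, drives the reaction to the right.
The net shift is to the right. J is a product, so its amount increases.

increases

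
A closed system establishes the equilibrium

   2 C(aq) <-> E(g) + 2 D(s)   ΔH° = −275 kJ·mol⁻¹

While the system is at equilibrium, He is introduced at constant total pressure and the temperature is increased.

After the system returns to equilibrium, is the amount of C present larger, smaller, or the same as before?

cannot be determined

Adding inert gas at constant total pressure expands the volume and lowers every reacting partial pressure. With Δn_gas = 1 − 0 = +1, Q moves away from K toward the side with fewer gas moles, so the system shifts toward the side with more gas moles — to the right.
The forward reaction is exothermic. Raising T favours the endothermic direction — shift to the left.
The two effects oppose each other, so the net shift — and hence the change in C — cannot be determined from the given information.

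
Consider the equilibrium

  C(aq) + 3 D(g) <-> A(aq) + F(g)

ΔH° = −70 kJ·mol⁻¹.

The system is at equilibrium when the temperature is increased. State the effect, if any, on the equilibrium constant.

K depends on temperature via the van 't Hoff relation. The forward reaction is exothermic, so raising T decreases K.

decreases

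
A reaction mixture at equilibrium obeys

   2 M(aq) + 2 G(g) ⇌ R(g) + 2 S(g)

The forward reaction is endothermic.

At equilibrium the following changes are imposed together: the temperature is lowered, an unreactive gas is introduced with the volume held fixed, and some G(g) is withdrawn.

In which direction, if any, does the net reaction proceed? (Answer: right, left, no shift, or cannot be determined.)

The forward reaction is endothermic. Lowering T favours the exothermic direction — shift to the left.
At constant volume, adding an inert gas leaves every reacting species' partial pressure unchanged, so Q is unchanged — no shift from this change.
Removing G (g), a reactant, drives the reaction to the left.
Only the nonzero effect(s) matter; the net shift is to the left.

left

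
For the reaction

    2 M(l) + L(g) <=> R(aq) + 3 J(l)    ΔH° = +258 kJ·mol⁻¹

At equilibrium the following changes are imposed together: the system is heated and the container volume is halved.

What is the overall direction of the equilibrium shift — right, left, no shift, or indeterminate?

right

The forward reaction is endothermic. Raising T favours the endothermic direction — shift to the right.
Gas moles: reactants 1, products 0 (Δn_gas = -1). Compression shifts the system toward the side with fewer moles of gas — to the right.
All effects act in the same direction — net shift to the right.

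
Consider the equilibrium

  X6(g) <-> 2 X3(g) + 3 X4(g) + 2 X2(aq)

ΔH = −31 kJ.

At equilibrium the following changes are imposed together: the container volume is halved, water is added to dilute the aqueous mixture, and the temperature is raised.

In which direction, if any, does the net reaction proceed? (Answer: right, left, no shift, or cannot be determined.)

cannot be determined

Gas moles: reactants 1, products 5 (Δn_gas = +4). Compression shifts the system toward the side with fewer moles of gas — to the left.
Dilution lowers every aqueous concentration by the same factor. Δn_aq = 2 − 0 = +2, so the system shifts toward the side with more dissolved moles — to the right.
The forward reaction is exothermic. Raising T favours the endothermic direction — shift to the left.
The individual effects push in opposite directions; without quantitative information the net direction cannot be determined.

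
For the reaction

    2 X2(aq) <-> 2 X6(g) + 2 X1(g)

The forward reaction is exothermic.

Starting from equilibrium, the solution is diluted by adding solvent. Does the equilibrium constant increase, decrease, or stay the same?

unchanged

The equilibrium constant depends only on temperature. This perturbation may move the position of equilibrium, but since T is unchanged, K itself is unchanged.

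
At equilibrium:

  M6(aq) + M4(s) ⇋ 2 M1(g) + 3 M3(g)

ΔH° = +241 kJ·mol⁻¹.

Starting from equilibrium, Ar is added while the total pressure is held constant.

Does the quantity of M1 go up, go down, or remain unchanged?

Adding inert gas at constant total pressure expands the volume and lowers every reacting partial pressure. With Δn_gas = 5 − 0 = +5, Q moves away from K toward the side with fewer gas moles, so the system shifts toward the side with more gas moles — to the right.
The net shift is to the right. M1 is a product, so its amount increases.

increases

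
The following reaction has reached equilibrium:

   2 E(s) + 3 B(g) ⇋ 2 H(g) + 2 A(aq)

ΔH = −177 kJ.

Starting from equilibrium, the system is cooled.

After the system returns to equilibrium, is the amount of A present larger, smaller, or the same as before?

The forward reaction is exothermic. Lowering T favours the exothermic direction — shift to the right.
The net shift is to the right. A is a product, so its amount increases.

increases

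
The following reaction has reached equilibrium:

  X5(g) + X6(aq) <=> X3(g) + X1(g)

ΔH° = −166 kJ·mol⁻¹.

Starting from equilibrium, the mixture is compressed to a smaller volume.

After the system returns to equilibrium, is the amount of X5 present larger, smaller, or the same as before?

Gas moles: reactants 1, products 2 (Δn_gas = +1). Compression shifts the system toward the side with fewer moles of gas — to the left.
The net shift is to the left. X5 is a reactant, so its amount increases.

increases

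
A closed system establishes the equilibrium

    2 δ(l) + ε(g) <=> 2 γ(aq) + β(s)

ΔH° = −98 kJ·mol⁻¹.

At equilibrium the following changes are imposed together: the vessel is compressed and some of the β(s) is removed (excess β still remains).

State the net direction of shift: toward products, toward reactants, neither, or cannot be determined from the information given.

right

Gas moles: reactants 1, products 0 (Δn_gas = -1). Compression shifts the system toward the side with fewer moles of gas — to the right.
β is a pure solid; its activity is 1 regardless of amount, so Q is unaffected — no shift from this change.
Only the nonzero effect(s) matter; the net shift is to the right.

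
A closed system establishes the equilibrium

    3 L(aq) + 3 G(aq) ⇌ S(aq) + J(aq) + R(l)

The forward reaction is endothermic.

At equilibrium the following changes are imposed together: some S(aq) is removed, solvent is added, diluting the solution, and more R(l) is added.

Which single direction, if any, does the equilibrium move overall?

cannot be determined

Removing S (aq), a product, drives the reaction to the right.
Dilution lowers every aqueous concentration by the same factor. Δn_aq = 2 − 6 = -4, so the system shifts toward the side with more dissolved moles — to the left.
R is a pure liquid; its activity is 1 regardless of amount, so Q is unaffected — no shift from this change.
The individual effects push in opposite directions; without quantitative information the net direction cannot be determined.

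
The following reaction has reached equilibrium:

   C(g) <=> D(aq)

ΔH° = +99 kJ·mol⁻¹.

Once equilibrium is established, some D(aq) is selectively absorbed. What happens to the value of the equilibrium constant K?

The equilibrium constant depends only on temperature. This perturbation may move the position of equilibrium, but since T is unchanged, K itself is unchanged.

unchanged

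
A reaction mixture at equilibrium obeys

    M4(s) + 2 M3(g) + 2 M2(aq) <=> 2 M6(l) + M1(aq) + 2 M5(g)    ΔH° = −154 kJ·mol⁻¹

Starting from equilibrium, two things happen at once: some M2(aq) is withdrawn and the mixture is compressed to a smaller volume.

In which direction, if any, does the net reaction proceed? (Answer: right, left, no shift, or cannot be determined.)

left

Removing M2 (aq), a reactant, drives the reaction to the left.
Gas moles: reactants 2, products 2. Δn_gas = 0, so a volume change leaves Q equal to K — no shift from this change.
Only the nonzero effect(s) matter; the net shift is to the left.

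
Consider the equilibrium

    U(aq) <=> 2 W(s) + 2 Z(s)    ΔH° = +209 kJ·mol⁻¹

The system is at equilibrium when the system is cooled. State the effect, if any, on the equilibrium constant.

decreases

K depends on temperature via the van 't Hoff relation. The forward reaction is endothermic, so lowering T decreases K.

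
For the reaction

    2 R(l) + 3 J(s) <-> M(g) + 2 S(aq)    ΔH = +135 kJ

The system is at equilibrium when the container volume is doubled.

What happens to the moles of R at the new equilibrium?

Gas moles: reactants 0, products 1 (Δn_gas = +1). Expansion shifts the system toward the side with more moles of gas — to the right.
The net shift is to the right. R is a reactant, so its amount decreases.

decreases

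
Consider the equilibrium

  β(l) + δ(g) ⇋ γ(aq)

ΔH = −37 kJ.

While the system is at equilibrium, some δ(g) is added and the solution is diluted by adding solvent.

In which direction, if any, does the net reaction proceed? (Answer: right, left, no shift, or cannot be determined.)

right

Adding δ (g), a reactant, drives the reaction to the right.
Dilution lowers every aqueous concentration by the same factor. Δn_aq = 1 − 0 = +1, so the system shifts toward the side with more dissolved moles — to the right.
All effects act in the same direction — net shift to the right.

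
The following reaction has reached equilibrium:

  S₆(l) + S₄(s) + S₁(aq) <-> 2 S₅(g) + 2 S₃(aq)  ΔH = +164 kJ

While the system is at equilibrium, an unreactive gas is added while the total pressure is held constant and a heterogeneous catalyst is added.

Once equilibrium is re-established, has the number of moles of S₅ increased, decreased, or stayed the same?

Adding inert gas at constant total pressure expands the volume and lowers every reacting partial pressure. With Δn_gas = 2 − 0 = +2, Q moves away from K toward the side with fewer gas moles, so the system shifts toward the side with more gas moles — to the right.
A catalyst speeds both forward and reverse rates equally; it changes neither Q nor K — no shift from this change.
The net shift is to the right. S₅ is a product, so its amount increases.

increases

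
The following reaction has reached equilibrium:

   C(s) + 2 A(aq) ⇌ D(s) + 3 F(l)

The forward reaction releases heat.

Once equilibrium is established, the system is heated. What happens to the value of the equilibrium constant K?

decreases

K depends on temperature via the van 't Hoff relation. The forward reaction is exothermic, so raising T decreases K.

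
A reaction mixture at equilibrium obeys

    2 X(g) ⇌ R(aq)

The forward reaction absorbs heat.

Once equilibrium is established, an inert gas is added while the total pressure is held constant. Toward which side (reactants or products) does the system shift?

Adding inert gas at constant total pressure expands the volume and lowers every reacting partial pressure. With Δn_gas = 0 − 2 = -2, Q moves away from K toward the side with fewer gas moles, so the system shifts toward the side with more gas moles — to the left.

left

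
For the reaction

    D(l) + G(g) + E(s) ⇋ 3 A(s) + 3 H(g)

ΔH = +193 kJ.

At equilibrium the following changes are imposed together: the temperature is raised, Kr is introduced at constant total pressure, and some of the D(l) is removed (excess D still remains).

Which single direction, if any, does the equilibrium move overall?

The forward reaction is endothermic. Raising T favours the endothermic direction — shift to the right.
Adding inert gas at constant total pressure expands the volume and lowers every reacting partial pressure. With Δn_gas = 3 − 1 = +2, Q moves away from K toward the side with fewer gas moles, so the system shifts toward the side with more gas moles — to the right.
D is a pure liquid; its activity is 1 regardless of amount, so Q is unaffected — no shift from this change.
Only the nonzero effect(s) matter; the net shift is to the right.

right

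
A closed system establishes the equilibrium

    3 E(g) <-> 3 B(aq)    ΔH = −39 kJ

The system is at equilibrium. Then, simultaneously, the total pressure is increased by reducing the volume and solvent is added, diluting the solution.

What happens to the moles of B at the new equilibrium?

increases

Gas moles: reactants 3, products 0 (Δn_gas = -3). Compression shifts the system toward the side with fewer moles of gas — to the right.
Dilution lowers every aqueous concentration by the same factor. Δn_aq = 3 − 0 = +3, so the system shifts toward the side with more dissolved moles — to the right.
The net shift is to the right. B is a product, so its amount increases.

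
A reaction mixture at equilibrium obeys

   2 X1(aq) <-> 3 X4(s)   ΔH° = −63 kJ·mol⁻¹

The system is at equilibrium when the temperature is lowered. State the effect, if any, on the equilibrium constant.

increases

K depends on temperature via the van 't Hoff relation. The forward reaction is exothermic, so lowering T increases K.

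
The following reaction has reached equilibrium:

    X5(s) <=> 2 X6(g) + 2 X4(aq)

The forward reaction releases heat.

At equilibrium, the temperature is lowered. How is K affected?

increases

K depends on temperature via the van 't Hoff relation. The forward reaction is exothermic, so lowering T increases K.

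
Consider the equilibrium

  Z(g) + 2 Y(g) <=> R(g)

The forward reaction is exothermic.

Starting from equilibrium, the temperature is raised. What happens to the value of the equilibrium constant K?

decreases

K depends on temperature via the van 't Hoff relation. The forward reaction is exothermic, so raising T decreases K.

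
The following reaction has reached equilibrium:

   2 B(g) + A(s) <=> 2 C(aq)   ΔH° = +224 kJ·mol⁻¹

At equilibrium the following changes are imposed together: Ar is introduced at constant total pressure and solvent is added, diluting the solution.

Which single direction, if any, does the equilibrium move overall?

Adding inert gas at constant total pressure expands the volume and lowers every reacting partial pressure. With Δn_gas = 0 − 2 = -2, Q moves away from K toward the side with fewer gas moles, so the system shifts toward the side with more gas moles — to the left.
Dilution lowers every aqueous concentration by the same factor. Δn_aq = 2 − 0 = +2, so the system shifts toward the side with more dissolved moles — to the right.
The individual effects push in opposite directions; without quantitative information the net direction cannot be determined.

cannot be determined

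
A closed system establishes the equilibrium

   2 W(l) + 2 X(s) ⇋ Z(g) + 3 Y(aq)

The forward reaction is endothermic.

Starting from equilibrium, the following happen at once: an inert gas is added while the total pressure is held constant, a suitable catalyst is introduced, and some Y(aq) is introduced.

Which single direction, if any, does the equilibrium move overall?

cannot be determined

Adding inert gas at constant total pressure expands the volume and lowers every reacting partial pressure. With Δn_gas = 1 − 0 = +1, Q moves away from K toward the side with fewer gas moles, so the system shifts toward the side with more gas moles — to the right.
A catalyst speeds both forward and reverse rates equally; it changes neither Q nor K — no shift from this change.
Adding Y (aq), a product, drives the reaction to the left.
The individual effects push in opposite directions; without quantitative information the net direction cannot be determined.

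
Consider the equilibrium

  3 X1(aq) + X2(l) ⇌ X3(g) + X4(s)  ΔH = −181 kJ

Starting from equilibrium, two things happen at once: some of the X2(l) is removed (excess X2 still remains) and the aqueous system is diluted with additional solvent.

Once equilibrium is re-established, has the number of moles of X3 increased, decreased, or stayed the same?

X2 is a pure liquid; its activity is 1 regardless of amount, so Q is unaffected — no shift from this change.
Dilution lowers every aqueous concentration by the same factor. Δn_aq = 0 − 3 = -3, so the system shifts toward the side with more dissolved moles — to the left.
The net shift is to the left. X3 is a product, so its amount decreases.

decreases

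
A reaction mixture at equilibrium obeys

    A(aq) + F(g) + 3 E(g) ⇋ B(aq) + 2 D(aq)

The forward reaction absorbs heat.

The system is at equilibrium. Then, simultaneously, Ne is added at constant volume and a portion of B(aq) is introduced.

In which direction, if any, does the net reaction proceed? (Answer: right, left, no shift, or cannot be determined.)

left

At constant volume, adding an inert gas leaves every reacting species' partial pressure unchanged, so Q is unchanged — no shift from this change.
Adding B (aq), a product, drives the reaction to the left.
Only the nonzero effect(s) matter; the net shift is to the left.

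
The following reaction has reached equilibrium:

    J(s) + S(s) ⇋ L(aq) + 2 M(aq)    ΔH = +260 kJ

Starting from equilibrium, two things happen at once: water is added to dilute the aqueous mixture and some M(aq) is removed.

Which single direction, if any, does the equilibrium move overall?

right

Dilution lowers every aqueous concentration by the same factor. Δn_aq = 3 − 0 = +3, so the system shifts toward the side with more dissolved moles — to the right.
Removing M (aq), a product, drives the reaction to the right.
All effects act in the same direction — net shift to the right.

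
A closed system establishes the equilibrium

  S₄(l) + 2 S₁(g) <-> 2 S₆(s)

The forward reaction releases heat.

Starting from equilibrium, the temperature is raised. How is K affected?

K depends on temperature via the van 't Hoff relation. The forward reaction is exothermic, so raising T decreases K.

decreases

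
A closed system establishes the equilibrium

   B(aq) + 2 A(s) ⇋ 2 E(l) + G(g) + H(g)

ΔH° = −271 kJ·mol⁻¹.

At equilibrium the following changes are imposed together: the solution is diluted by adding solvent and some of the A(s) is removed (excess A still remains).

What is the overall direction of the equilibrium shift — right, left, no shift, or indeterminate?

left

Dilution lowers every aqueous concentration by the same factor. Δn_aq = 0 − 1 = -1, so the system shifts toward the side with more dissolved moles — to the left.
A is a pure solid; its activity is 1 regardless of amount, so Q is unaffected — no shift from this change.
Only the nonzero effect(s) matter; the net shift is to the left.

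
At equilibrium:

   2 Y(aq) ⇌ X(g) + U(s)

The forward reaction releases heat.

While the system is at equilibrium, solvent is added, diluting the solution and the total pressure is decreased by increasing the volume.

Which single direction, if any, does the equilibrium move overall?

cannot be determined

Dilution lowers every aqueous concentration by the same factor. Δn_aq = 0 − 2 = -2, so the system shifts toward the side with more dissolved moles — to the left.
Gas moles: reactants 0, products 1 (Δn_gas = +1). Expansion shifts the system toward the side with more moles of gas — to the right.
The individual effects push in opposite directions; without quantitative information the net direction cannot be determined.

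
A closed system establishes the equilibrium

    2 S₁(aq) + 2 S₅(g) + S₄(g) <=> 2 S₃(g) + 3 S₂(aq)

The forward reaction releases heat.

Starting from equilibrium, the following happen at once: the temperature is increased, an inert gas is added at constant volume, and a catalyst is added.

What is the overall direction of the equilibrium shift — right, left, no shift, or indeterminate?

left

The forward reaction is exothermic. Raising T favours the endothermic direction — shift to the left.
At constant volume, adding an inert gas leaves every reacting species' partial pressure unchanged, so Q is unchanged — no shift from this change.
A catalyst speeds both forward and reverse rates equally; it changes neither Q nor K — no shift from this change.
Only the nonzero effect(s) matter; the net shift is to the left.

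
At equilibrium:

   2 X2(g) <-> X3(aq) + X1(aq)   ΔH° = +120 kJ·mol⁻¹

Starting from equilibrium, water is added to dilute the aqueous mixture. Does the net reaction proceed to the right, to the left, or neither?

right

Dilution lowers every aqueous concentration by the same factor. Δn_aq = 2 − 0 = +2, so the system shifts toward the side with more dissolved moles — to the right.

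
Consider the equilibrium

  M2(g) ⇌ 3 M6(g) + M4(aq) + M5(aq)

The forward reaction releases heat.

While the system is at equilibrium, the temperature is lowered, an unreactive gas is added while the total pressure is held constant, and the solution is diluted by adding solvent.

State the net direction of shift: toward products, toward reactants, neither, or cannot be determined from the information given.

right

The forward reaction is exothermic. Lowering T favours the exothermic direction — shift to the right.
Adding inert gas at constant total pressure expands the volume and lowers every reacting partial pressure. With Δn_gas = 3 − 1 = +2, Q moves away from K toward the side with fewer gas moles, so the system shifts toward the side with more gas moles — to the right.
Dilution lowers every aqueous concentration by the same factor. Δn_aq = 2 − 0 = +2, so the system shifts toward the side with more dissolved moles — to the right.
All effects act in the same direction — net shift to the right.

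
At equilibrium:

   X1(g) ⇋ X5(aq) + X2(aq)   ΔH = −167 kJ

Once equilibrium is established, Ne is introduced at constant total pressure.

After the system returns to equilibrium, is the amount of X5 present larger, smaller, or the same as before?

decreases

Adding inert gas at constant total pressure expands the volume and lowers every reacting partial pressure. With Δn_gas = 0 − 1 = -1, Q moves away from K toward the side with fewer gas moles, so the system shifts toward the side with more gas moles — to the left.
The net shift is to the left. X5 is a product, so its amount decreases.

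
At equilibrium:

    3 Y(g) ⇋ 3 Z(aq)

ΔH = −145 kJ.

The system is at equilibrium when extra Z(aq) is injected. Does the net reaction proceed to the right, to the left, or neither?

left

Adding Z (aq), a product, drives the reaction to the left.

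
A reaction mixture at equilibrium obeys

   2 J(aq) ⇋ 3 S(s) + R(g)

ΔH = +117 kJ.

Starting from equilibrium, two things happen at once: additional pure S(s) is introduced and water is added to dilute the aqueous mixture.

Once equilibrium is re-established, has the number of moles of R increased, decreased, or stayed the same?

S is a pure solid; its activity is 1 regardless of amount, so Q is unaffected — no shift from this change.
Dilution lowers every aqueous concentration by the same factor. Δn_aq = 0 − 2 = -2, so the system shifts toward the side with more dissolved moles — to the left.
The net shift is to the left. R is a product, so its amount decreases.

decreases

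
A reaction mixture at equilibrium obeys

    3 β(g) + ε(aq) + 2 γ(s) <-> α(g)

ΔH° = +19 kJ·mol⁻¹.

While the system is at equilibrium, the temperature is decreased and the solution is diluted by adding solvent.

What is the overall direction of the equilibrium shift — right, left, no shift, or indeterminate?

The forward reaction is endothermic. Lowering T favours the exothermic direction — shift to the left.
Dilution lowers every aqueous concentration by the same factor. Δn_aq = 0 − 1 = -1, so the system shifts toward the side with more dissolved moles — to the left.
All effects act in the same direction — net shift to the left.

left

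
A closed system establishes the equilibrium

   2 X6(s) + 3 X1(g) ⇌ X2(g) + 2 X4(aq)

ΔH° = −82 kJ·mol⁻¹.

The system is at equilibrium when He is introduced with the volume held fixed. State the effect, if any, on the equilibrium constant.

unchanged

The equilibrium constant depends only on temperature. This perturbation changes neither the position of equilibrium nor K.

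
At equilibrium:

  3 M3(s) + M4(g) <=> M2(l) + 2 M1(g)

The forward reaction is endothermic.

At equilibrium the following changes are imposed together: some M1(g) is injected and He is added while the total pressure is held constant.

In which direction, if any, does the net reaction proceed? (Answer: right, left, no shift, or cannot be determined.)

cannot be determined

Adding M1 (g), a product, drives the reaction to the left.
Adding inert gas at constant total pressure expands the volume and lowers every reacting partial pressure. With Δn_gas = 2 − 1 = +1, Q moves away from K toward the side with fewer gas moles, so the system shifts toward the side with more gas moles — to the right.
The individual effects push in opposite directions; without quantitative information the net direction cannot be determined.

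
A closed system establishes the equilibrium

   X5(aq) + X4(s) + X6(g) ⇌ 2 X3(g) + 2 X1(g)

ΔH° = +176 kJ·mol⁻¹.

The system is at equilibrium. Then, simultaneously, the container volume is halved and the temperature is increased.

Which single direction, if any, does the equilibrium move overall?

Gas moles: reactants 1, products 4 (Δn_gas = +3). Compression shifts the system toward the side with fewer moles of gas — to the left.
The forward reaction is endothermic. Raising T favours the endothermic direction — shift to the right.
The individual effects push in opposite directions; without quantitative information the net direction cannot be determined.

cannot be determined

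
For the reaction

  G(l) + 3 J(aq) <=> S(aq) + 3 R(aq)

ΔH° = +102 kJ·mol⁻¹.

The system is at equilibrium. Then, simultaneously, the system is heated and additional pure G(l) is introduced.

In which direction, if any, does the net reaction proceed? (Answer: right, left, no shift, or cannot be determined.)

The forward reaction is endothermic. Raising T favours the endothermic direction — shift to the right.
G is a pure liquid; its activity is 1 regardless of amount, so Q is unaffected — no shift from this change.
Only the nonzero effect(s) matter; the net shift is to the right.

right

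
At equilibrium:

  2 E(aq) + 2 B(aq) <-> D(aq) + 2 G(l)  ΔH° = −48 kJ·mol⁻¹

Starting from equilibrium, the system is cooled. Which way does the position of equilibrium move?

The forward reaction is exothermic. Lowering T favours the exothermic direction — shift to the right.

right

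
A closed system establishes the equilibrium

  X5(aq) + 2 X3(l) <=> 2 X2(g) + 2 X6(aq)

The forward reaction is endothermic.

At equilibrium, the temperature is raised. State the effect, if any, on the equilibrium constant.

K depends on temperature via the van 't Hoff relation. The forward reaction is endothermic, so raising T increases K.

increases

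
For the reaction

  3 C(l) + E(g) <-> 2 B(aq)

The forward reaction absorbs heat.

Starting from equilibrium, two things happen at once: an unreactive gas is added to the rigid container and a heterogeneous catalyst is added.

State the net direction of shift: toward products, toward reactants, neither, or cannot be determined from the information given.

At constant volume, adding an inert gas leaves every reacting species' partial pressure unchanged, so Q is unchanged — no shift from this change.
A catalyst speeds both forward and reverse rates equally; it changes neither Q nor K — no shift from this change.
None of the changes alters Q relative to K, so there is no net shift.

no shift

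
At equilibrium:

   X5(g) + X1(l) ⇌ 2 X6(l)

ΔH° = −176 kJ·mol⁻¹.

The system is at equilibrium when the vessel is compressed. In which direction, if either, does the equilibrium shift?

right

Gas moles: reactants 1, products 0 (Δn_gas = -1). Compression shifts the system toward the side with fewer moles of gas — to the right.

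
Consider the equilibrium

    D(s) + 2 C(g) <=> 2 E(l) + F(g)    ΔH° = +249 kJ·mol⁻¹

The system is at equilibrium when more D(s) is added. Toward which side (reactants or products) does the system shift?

no shift

D is a pure solid; its activity is 1 regardless of amount, so Q is unaffected — no shift from this change.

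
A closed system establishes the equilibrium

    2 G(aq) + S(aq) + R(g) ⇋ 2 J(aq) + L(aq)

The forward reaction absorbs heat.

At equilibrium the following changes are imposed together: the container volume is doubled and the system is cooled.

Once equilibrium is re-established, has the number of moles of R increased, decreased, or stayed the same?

increases

Gas moles: reactants 1, products 0 (Δn_gas = -1). Expansion shifts the system toward the side with more moles of gas — to the left.
The forward reaction is endothermic. Lowering T favours the exothermic direction — shift to the left.
The net shift is to the left. R is a reactant, so its amount increases.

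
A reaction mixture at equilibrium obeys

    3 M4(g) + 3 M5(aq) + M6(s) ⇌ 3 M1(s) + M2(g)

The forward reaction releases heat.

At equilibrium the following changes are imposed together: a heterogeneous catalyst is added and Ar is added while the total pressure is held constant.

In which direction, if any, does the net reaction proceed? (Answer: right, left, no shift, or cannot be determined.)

A catalyst speeds both forward and reverse rates equally; it changes neither Q nor K — no shift from this change.
Adding inert gas at constant total pressure expands the volume and lowers every reacting partial pressure. With Δn_gas = 1 − 3 = -2, Q moves away from K toward the side with fewer gas moles, so the system shifts toward the side with more gas moles — to the left.
Only the nonzero effect(s) matter; the net shift is to the left.

left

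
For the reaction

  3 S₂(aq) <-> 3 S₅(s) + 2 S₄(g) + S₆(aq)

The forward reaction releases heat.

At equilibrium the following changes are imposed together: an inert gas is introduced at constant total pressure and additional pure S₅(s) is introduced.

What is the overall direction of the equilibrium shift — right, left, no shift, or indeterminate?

right

Adding inert gas at constant total pressure expands the volume and lowers every reacting partial pressure. With Δn_gas = 2 − 0 = +2, Q moves away from K toward the side with fewer gas moles, so the system shifts toward the side with more gas moles — to the right.
S₅ is a pure solid; its activity is 1 regardless of amount, so Q is unaffected — no shift from this change.
Only the nonzero effect(s) matter; the net shift is to the right.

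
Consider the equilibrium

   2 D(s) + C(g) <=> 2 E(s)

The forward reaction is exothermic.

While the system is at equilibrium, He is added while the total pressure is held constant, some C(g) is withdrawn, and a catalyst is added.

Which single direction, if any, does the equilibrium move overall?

Adding inert gas at constant total pressure expands the volume and lowers every reacting partial pressure. With Δn_gas = 0 − 1 = -1, Q moves away from K toward the side with fewer gas moles, so the system shifts toward the side with more gas moles — to the left.
Removing C (g), a reactant, drives the reaction to the left.
A catalyst speeds both forward and reverse rates equally; it changes neither Q nor K — no shift from this change.
Only the nonzero effect(s) matter; the net shift is to the left.

left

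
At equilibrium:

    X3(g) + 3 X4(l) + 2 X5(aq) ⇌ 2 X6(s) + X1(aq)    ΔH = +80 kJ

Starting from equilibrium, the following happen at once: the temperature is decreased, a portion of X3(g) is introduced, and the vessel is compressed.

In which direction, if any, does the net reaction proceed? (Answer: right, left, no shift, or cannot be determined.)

The forward reaction is endothermic. Lowering T favours the exothermic direction — shift to the left.
Adding X3 (g), a reactant, drives the reaction to the right.
Gas moles: reactants 1, products 0 (Δn_gas = -1). Compression shifts the system toward the side with fewer moles of gas — to the right.
The individual effects push in opposite directions; without quantitative information the net direction cannot be determined.

cannot be determined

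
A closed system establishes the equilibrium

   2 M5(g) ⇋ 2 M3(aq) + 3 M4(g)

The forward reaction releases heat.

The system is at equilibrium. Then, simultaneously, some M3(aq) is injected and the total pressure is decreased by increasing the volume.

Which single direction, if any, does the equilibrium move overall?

cannot be determined

Adding M3 (aq), a product, drives the reaction to the left.
Gas moles: reactants 2, products 3 (Δn_gas = +1). Expansion shifts the system toward the side with more moles of gas — to the right.
The individual effects push in opposite directions; without quantitative information the net direction cannot be determined.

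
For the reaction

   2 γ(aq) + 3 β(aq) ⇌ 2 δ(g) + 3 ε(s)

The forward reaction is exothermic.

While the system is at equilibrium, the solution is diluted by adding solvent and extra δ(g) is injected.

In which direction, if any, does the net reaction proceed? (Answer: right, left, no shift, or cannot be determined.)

Dilution lowers every aqueous concentration by the same factor. Δn_aq = 0 − 5 = -5, so the system shifts toward the side with more dissolved moles — to the left.
Adding δ (g), a product, drives the reaction to the left.
All effects act in the same direction — net shift to the left.

left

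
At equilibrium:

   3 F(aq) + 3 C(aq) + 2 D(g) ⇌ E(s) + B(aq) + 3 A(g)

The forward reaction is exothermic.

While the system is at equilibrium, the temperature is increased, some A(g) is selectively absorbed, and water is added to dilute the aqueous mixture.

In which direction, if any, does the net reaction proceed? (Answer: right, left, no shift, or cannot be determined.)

The forward reaction is exothermic. Raising T favours the endothermic direction — shift to the left.
Removing A (g), a product, drives the reaction to the right.
Dilution lowers every aqueous concentration by the same factor. Δn_aq = 1 − 6 = -5, so the system shifts toward the side with more dissolved moles — to the left.
The individual effects push in opposite directions; without quantitative information the net direction cannot be determined.

cannot be determined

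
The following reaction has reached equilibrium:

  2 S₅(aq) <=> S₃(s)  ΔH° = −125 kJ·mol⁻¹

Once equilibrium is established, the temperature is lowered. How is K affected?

K depends on temperature via the van 't Hoff relation. The forward reaction is exothermic, so lowering T increases K.

increases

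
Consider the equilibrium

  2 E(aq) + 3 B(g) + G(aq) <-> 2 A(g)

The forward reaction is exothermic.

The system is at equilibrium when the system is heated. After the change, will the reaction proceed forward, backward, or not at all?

The forward reaction is exothermic. Raising T favours the endothermic direction — shift to the left.

left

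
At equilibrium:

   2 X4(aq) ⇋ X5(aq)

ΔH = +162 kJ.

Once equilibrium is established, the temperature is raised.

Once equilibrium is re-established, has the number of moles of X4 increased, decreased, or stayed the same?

The forward reaction is endothermic. Raising T favours the endothermic direction — shift to the right.
The net shift is to the right. X4 is a reactant, so its amount decreases.

decreases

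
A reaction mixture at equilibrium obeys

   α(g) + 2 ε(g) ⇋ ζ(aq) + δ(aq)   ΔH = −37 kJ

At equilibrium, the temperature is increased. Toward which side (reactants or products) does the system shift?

left

The forward reaction is exothermic. Raising T favours the endothermic direction — shift to the left.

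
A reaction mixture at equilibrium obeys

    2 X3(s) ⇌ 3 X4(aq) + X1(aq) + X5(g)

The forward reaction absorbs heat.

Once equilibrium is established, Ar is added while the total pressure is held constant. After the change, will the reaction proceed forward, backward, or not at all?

Adding inert gas at constant total pressure expands the volume and lowers every reacting partial pressure. With Δn_gas = 1 − 0 = +1, Q moves away from K toward the side with fewer gas moles, so the system shifts toward the side with more gas moles — to the right.

right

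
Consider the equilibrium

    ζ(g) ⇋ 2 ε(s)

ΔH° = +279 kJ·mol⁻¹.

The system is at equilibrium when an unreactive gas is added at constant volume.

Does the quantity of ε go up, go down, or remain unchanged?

At constant volume, adding an inert gas leaves every reacting species' partial pressure unchanged, so Q is unchanged — no shift from this change.
No net shift occurs, so the amount of ε is unchanged.

unchanged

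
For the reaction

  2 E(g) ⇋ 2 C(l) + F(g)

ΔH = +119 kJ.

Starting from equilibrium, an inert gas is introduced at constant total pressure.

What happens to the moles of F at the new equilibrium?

Adding inert gas at constant total pressure expands the volume and lowers every reacting partial pressure. With Δn_gas = 1 − 2 = -1, Q moves away from K toward the side with fewer gas moles, so the system shifts toward the side with more gas moles — to the left.
The net shift is to the left. F is a product, so its amount decreases.

decreases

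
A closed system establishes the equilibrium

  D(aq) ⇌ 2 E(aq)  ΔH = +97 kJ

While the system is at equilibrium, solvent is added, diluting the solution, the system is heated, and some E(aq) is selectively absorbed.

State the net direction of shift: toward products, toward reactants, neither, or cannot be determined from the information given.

right

Dilution lowers every aqueous concentration by the same factor. Δn_aq = 2 − 1 = +1, so the system shifts toward the side with more dissolved moles — to the right.
The forward reaction is endothermic. Raising T favours the endothermic direction — shift to the right.
Removing E (aq), a product, drives the reaction to the right.
All effects act in the same direction — net shift to the right.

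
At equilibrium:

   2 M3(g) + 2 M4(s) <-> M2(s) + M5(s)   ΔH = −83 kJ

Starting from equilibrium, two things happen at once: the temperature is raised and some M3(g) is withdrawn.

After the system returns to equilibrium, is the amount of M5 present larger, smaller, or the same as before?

decreases

The forward reaction is exothermic. Raising T favours the endothermic direction — shift to the left.
Removing M3 (g), a reactant, drives the reaction to the left.
The net shift is to the left. M5 is a product, so its amount decreases.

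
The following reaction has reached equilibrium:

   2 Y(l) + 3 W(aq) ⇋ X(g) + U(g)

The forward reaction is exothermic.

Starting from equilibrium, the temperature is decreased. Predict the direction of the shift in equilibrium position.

The forward reaction is exothermic. Lowering T favours the exothermic direction — shift to the right.

right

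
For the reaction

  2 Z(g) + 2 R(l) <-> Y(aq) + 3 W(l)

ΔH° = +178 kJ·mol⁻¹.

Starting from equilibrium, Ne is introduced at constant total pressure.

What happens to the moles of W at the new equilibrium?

decreases

Adding inert gas at constant total pressure expands the volume and lowers every reacting partial pressure. With Δn_gas = 0 − 2 = -2, Q moves away from K toward the side with fewer gas moles, so the system shifts toward the side with more gas moles — to the left.
The net shift is to the left. W is a product, so its amount decreases.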